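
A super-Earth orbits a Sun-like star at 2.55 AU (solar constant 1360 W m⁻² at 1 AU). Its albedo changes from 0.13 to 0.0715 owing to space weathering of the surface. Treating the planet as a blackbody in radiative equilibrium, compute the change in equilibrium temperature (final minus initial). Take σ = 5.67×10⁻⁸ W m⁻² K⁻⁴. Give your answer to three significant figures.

2.76 kelvin

By the inverse-square law, S = 1360/2.55² = 209.2 W m⁻².
With α = 0.13, T₁ = 168.3 K.
Final:   T₂ = [S(1−0.0715)/(4σ)]^(1/4) = 171.1 K.
ΔT = T₂ − T₁ = 2.761 K.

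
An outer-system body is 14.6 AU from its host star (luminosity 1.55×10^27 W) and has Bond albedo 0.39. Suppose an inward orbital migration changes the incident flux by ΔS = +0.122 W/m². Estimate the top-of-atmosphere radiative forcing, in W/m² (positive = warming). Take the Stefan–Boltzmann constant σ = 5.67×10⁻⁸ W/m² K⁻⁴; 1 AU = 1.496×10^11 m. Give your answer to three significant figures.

0.0186 W/m²

Orbital distance: d = 14.6 AU = 2.184×10^12 m.
Flux at the orbit: S = L/(4πd²) = 1.55×10^27/(4π·(2.18×10^12)²) = 25.86 W/m².
Only a fraction (1−α) is absorbed and it's spread over 4πR², so ΔF = (1−α)ΔS/4 = 0.01861 W/m².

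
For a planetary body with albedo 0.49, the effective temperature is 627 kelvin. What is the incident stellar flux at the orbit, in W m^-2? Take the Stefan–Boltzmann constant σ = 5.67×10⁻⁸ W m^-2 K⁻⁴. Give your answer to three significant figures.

From S(1−α)/4 = σT⁴: S = 4σT⁴/(1−α).
σT⁴ = 5.67×10⁻⁸·(627)⁴ = 8763 W m^-2.
So S = 4×8763/(1−0.49) = 68730 W m^-2.

68700 W m^-2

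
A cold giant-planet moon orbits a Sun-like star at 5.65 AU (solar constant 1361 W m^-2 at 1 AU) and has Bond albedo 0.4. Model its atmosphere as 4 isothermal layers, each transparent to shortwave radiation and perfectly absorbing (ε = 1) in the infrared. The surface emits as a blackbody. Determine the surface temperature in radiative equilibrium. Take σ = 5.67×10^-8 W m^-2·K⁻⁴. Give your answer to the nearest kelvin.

Irradiance scales as 1/d², so S = 1361 W m^-2 × (1/5.65)² = 42.63 W m^-2.
OLR = S(1−α)/4 = 6.395 W m^-2; the top layer radiates at T_e = 103.1 K.
Layer-by-layer balance gives σT_s⁴ = (N+1)σT_e⁴, so T_s = 5^¼·103.1 = 154.1 K.

154 K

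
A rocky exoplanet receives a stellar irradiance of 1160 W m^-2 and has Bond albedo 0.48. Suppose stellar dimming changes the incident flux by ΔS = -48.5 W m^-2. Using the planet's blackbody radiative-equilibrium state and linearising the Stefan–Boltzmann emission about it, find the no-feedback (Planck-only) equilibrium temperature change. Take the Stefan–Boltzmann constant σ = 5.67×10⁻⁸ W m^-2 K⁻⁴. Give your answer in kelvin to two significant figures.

-2.4 K

The baseline emission temperature is T_e = 227.1 K.
Only a fraction (1−α) is absorbed and it's spread over 4πR², so ΔF = (1−α)ΔS/4 = -6.305 W m^-2.
The Planck feedback parameter is 4σT_e³ = 2.656 W m^-2/K.
Hence the no-feedback warming is ΔF/(4σT_e³) = -2.37 K.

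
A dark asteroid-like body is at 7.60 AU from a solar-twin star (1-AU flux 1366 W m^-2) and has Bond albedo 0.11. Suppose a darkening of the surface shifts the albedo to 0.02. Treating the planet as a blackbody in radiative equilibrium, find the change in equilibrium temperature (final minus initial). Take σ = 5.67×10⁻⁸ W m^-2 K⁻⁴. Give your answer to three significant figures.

Flux at the orbit: S = 1366/(7.60)² = 23.65 W m^-2.
Initial: T₁ = [S(1−0.11)/(4σ)]^(1/4) = 98.15 K.
After:  T₂ = [23.65·0.98/(4σ)]^(1/4) = 100.5 K.
ΔT = T₂ − T₁ = 2.392 K.

2.39 K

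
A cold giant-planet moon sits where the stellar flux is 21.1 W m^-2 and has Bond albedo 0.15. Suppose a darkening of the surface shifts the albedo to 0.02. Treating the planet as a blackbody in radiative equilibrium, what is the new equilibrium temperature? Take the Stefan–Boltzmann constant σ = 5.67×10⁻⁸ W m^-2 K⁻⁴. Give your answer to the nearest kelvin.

98 K

T₂ = [S(1−α₂)/(4σ)]^(1/4) = [21.10·0.98/(4σ)]^(1/4) = 97.72 K.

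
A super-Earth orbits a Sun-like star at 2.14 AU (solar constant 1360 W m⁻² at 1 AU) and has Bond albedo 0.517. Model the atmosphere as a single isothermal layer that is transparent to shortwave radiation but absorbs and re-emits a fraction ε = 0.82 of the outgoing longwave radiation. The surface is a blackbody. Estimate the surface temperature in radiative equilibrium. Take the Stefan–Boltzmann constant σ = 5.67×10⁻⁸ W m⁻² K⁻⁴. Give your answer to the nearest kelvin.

Irradiance scales as 1/d², so S = 1360 W m⁻² × (1/2.14)² = 297.0 W m⁻².
The planet radiates to space at T_e = [S(1−α)/(4σ)]^(1/4) = 158.6 K.
Surface balance with a leaky layer gives σT_s⁴ = σT_e⁴·2/(2−ε), so T_s = T_e·[2/(2−0.82)]^(1/4) = 180.9 K.

181 K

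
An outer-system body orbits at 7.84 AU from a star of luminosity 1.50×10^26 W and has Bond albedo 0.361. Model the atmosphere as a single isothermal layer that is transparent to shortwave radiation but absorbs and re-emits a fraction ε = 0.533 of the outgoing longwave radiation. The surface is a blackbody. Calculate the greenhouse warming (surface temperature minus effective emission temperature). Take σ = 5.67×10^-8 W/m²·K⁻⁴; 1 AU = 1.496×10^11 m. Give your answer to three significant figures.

d = 7.84 × 1.496×10^11 m = 1.173×10^12 m.
Spreading L over a sphere of radius d: S = 1.50×10^26/(4π·1.17×10^12²) = 8.677 W/m².
Effective emission temperature (TOA balance): σT_e⁴ = S(1−α)/4 = 1.386 W/m² → T_e = 70.32 K.
The surface balance (absorbed SW + ε·downward IR = σT_s⁴) with T_a⁴ = T_s⁴/2 reduces to T_s = T_e·[2/(2−ε)]^¼ = 75.98 K.
Greenhouse warming: T_s − T_e = 5.665 K.

5.66 K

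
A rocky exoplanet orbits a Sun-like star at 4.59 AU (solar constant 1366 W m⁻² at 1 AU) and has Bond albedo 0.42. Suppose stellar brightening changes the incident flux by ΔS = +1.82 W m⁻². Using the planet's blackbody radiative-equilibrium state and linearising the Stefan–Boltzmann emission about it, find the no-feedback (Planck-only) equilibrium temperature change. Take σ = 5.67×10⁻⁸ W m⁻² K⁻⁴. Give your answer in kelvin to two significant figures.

Irradiance scales as 1/d², so S = 1366 W m⁻² × (1/4.59)² = 64.84 W m⁻².
Reference equilibrium: T_e = [S(1−α)/(4σ)]^(1/4) = 113.5 K.
ΔF = Δ[S(1−α)]/4 = (1−0.42)·+1.82/4 = 0.2639 W m⁻².
The Planck feedback parameter is 4σT_e³ = 0.3314 W m⁻²/K.
So ΔT₀ = 0.2639/0.3314 = 0.796 K.

0.80 K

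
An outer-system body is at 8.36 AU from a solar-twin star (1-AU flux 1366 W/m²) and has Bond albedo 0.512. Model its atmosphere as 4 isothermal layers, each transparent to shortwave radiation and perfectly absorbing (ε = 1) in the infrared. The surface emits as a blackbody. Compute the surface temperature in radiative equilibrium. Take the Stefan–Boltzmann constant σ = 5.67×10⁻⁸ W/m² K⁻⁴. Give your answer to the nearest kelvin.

Irradiance scales as 1/d², so S = 1366 W/m² × (1/8.36)² = 19.55 W/m².
The effective emission temperature is T_e = [S(1−α)/(4σ)]^¼ = 80.53 K.
Layer-by-layer balance gives σT_s⁴ = (N+1)σT_e⁴, so T_s = 5^¼·80.53 = 120.4 K.

120 K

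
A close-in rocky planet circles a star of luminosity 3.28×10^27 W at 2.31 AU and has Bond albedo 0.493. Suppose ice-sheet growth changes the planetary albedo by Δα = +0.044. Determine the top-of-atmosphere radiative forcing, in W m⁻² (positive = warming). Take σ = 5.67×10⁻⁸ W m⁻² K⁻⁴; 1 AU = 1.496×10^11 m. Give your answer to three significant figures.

Orbital distance: d = 2.31 AU = 3.456×10^11 m.
Spreading L over a sphere of radius d: S = 3.28×10^27/(4π·3.46×10^11²) = 2186 W m⁻².
The change in absorbed flux is Δ[S(1−α)/4] = −SΔα/4 = -24.04 W m⁻².

-24.0 W m⁻²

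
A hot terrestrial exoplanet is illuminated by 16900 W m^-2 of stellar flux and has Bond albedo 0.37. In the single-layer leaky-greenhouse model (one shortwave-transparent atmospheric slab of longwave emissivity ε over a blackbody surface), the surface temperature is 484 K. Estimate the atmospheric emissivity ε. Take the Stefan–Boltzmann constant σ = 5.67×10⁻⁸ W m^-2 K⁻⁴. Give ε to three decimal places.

0.289

TOA balance gives T_e = 465.5 K.
T_s⁴ = T_e⁴·2/(2−ε) → ε = 2 − 2(T_e/T_s)⁴ = 2 − 2·(465.5/484)⁴ = 0.2891.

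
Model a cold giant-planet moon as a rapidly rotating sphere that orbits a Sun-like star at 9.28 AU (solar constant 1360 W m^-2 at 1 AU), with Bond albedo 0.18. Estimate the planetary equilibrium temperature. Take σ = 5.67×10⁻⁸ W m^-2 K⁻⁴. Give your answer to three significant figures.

Flux at the orbit: S = 1360/(9.28)² = 15.79 W m^-2.
Averaging over the sphere, the absorbed flux is S(1−α)/4 = 3.237 W m^-2.
Balancing against σT⁴: T = (3.237/5.67×10⁻⁸)^(1/4) = 86.93 K.

86.9 K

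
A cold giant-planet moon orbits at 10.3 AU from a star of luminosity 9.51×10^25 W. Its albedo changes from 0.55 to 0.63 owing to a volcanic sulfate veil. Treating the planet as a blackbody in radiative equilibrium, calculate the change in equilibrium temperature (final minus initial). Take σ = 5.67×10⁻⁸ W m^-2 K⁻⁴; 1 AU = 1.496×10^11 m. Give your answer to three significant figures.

Orbital distance: d = 10.3 AU = 1.541×10^12 m.
S = L/(4πd²) = 3.187 W m^-2.
Before: T₁ = [3.187·0.45/(4σ)]^(1/4) = 50.15 K.
With α = 0.63, T₂ = 47.75 K.
Change: 47.75 − 50.15 = -2.395 K.

-2.39 K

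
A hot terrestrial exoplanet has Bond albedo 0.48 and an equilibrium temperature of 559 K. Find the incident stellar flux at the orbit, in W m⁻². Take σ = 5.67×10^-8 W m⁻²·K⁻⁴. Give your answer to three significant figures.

Invert the energy balance for S: S = 4σT⁴/(1−α).
The emitted flux is σT⁴ = 5536 W m⁻².
S = 4·5536/0.52 = 42590 W m⁻².

42600 W m⁻²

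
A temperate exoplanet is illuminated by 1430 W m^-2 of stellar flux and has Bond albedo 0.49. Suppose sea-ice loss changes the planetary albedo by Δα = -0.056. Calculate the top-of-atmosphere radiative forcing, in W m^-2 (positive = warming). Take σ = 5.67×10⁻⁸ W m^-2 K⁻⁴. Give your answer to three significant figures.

20.0 W m^-2

The change in absorbed flux is Δ[S(1−α)/4] = −SΔα/4 = 20.02 W m^-2.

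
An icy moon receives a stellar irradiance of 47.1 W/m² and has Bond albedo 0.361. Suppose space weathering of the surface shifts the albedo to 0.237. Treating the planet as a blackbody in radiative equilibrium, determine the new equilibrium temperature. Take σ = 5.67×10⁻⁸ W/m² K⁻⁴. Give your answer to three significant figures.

With the new albedo, S(1−α₂)/4 = 8.984 W/m², so T₂ = 112.2 K.

112 K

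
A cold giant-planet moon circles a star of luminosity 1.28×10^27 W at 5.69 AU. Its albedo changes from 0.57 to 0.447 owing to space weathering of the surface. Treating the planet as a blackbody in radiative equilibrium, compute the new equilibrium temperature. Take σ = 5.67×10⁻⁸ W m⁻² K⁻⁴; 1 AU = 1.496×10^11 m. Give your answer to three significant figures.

136 kelvin

d = 5.69 × 1.496×10^11 m = 8.512×10^11 m.
Spreading L over a sphere of radius d: S = 1.28×10^27/(4π·8.51×10^11²) = 140.6 W m⁻².
New equilibrium: T₂ = [(1−0.447)·140.6/(4σ)]^(1/4) = 136.1 K.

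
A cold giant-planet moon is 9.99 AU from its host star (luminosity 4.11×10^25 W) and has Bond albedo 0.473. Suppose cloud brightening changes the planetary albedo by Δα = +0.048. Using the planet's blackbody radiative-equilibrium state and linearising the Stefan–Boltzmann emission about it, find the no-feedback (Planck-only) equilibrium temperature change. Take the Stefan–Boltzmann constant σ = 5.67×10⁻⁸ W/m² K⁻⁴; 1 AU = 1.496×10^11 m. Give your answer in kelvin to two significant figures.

Orbital distance: d = 9.99 AU = 1.495×10^12 m.
S = L/(4πd²) = 1.464 W/m².
Reference equilibrium: T_e = [S(1−α)/(4σ)]^(1/4) = 42.95 K.
TOA radiative forcing: ΔF = −S·Δα/4 = −1.464·(+0.048)/4 = -0.01757 W/m².
Planck response: λ_P = 4σT_e³ = 4·5.67×10⁻⁸·(42.95)³ = 0.01797 W/m²/K.
So ΔT₀ = -0.01757/0.01797 = -0.978 K.

-0.98 K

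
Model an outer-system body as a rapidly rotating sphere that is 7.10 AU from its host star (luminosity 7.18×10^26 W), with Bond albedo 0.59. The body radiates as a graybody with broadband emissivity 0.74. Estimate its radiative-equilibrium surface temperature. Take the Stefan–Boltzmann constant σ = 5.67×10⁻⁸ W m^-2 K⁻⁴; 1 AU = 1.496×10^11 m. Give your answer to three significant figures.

105 K

d = 7.10 × 1.496×10^11 m = 1.062×10^12 m.
Spreading L over a sphere of radius d: S = 7.18×10^26/(4π·1.06×10^12²) = 50.64 W m^-2.
The planet absorbs (1−α)S over its disc πR² and re-emits over 4πR², so the mean absorbed flux is (1−0.59)·50.64/4 = 5.191 W m^-2.
Radiative balance εσT⁴ = 5.191 gives T = [5.191/(0.74·σ)]^(1/4) = 105.5 K.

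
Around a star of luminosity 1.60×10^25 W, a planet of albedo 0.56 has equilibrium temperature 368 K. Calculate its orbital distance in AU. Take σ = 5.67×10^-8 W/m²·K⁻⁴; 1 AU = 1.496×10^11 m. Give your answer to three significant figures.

The flux needed for this T is 4σT⁴/(1−0.56) = 9453 W/m².
Then d = [L/(4πS)]^(1/2) = 1.161×10^10 m, i.e. 0.07758 AU.

0.0776 AU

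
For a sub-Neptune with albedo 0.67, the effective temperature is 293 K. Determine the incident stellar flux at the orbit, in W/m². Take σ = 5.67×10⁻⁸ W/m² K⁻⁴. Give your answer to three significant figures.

Invert the energy balance for S: S = 4σT⁴/(1−α).
The emitted flux is σT⁴ = 417.9 W/m².
S = 4·417.9/0.33 = 5065 W/m².

5070 W/m²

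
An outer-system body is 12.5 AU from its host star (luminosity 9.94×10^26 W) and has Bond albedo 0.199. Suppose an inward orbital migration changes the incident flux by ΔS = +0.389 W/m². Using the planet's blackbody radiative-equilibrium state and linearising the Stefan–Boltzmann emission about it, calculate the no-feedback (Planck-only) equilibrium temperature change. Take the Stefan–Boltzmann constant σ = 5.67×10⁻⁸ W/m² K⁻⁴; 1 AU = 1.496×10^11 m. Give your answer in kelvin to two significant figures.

0.41 K

d = 12.5 × 1.496×10^11 m = 1.870×10^12 m.
S = L/(4πd²) = 22.62 W/m².
Reference equilibrium: T_e = [S(1−α)/(4σ)]^(1/4) = 94.54 K.
ΔF = Δ[S(1−α)]/4 = (1−0.199)·+0.389/4 = 0.07790 W/m².
Planck response: λ_P = 4σT_e³ = 4·5.67×10⁻⁸·(94.54)³ = 0.1916 W/m²/K.
Hence the no-feedback warming is ΔF/(4σT_e³) = 0.406 K.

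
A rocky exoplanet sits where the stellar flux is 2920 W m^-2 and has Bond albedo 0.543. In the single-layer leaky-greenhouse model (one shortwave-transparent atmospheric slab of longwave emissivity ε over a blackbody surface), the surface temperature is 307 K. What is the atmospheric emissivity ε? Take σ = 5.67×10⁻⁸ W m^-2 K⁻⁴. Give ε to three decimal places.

0.675

TOA balance gives T_e = 277.0 K.
T_s⁴ = T_e⁴·2/(2−ε) → ε = 2 − 2(T_e/T_s)⁴ = 2 − 2·(277.0/307)⁴ = 0.6753.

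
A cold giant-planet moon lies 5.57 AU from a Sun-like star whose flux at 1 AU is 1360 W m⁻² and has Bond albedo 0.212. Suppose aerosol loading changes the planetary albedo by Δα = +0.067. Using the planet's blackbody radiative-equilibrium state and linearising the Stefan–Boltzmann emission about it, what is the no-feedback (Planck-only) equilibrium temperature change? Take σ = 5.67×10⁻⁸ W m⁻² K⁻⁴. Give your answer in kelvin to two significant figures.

-2.4 kelvin

Flux at the orbit: S = 1360/(5.57)² = 43.84 W m⁻².
The baseline emission temperature is T_e = 111.1 K.
ΔF = −(S/4)Δα = −(43.84/4)×(+0.067) = -0.7342 W m⁻².
Linearising σT⁴ gives d(σT⁴)/dT = 4σT_e³ = 0.3109 W m⁻² per K.
So ΔT₀ = -0.7342/0.3109 = -2.36 K.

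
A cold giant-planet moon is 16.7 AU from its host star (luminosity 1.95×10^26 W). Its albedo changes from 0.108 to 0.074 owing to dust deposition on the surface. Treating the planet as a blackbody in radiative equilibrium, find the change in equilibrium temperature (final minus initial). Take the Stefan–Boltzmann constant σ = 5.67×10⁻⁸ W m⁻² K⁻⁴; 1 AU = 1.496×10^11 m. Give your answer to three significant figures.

d = 16.7 × 1.496×10^11 m = 2.498×10^12 m.
S = L/(4πd²) = 2.486 W m⁻².
Before: T₁ = [2.486·0.892/(4σ)]^(1/4) = 55.92 K.
After:  T₂ = [2.486·0.926/(4σ)]^(1/4) = 56.44 K.
ΔT = T₂ − T₁ = 0.5254 K.

0.525 K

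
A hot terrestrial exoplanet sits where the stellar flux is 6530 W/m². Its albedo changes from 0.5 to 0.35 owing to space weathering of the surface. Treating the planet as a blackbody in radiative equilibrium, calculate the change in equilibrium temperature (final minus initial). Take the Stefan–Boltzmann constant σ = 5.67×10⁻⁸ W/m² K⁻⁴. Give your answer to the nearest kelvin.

23 K

Initial: T₁ = [S(1−0.5)/(4σ)]^(1/4) = 346.4 K.
With α = 0.35, T₂ = 369.9 K.
ΔT = T₂ − T₁ = 23.48 K.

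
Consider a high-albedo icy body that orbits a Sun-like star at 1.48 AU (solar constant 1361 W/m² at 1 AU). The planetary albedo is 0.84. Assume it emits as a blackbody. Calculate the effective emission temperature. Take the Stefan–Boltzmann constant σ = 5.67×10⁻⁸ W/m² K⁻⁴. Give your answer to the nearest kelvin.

Irradiance scales as 1/d², so S = 1361 W/m² × (1/1.48)² = 621.3 W/m².
Absorbed flux (global mean): S(1−α)/4 = 621.3·0.16/4 = 24.85 W/m².
Balancing against σT⁴: T = (24.85/5.67×10⁻⁸)^(1/4) = 144.7 K.

145 K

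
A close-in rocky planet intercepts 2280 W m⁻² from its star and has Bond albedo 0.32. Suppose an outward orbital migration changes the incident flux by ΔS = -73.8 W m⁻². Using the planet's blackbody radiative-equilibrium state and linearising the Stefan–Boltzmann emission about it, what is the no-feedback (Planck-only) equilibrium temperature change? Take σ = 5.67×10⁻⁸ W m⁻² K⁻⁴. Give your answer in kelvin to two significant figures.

The baseline emission temperature is T_e = 287.5 K.
Only a fraction (1−α) is absorbed and it's spread over 4πR², so ΔF = (1−α)ΔS/4 = -12.55 W m⁻².
Planck response: λ_P = 4σT_e³ = 4·5.67×10⁻⁸·(287.5)³ = 5.392 W m⁻²/K.
Hence the no-feedback warming is ΔF/(4σT_e³) = -2.33 K.

-2.3 kelvin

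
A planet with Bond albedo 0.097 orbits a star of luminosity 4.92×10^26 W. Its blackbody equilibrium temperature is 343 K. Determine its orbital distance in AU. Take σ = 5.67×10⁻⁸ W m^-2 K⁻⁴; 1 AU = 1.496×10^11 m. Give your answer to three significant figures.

The flux needed for this T is 4σT⁴/(1−0.097) = 3476 W m^-2.
From L = 4πd²S, d = √(4.92×10^26/(4π·3476)) = 1.061×10^11 m = 0.7094 AU.

0.709 AU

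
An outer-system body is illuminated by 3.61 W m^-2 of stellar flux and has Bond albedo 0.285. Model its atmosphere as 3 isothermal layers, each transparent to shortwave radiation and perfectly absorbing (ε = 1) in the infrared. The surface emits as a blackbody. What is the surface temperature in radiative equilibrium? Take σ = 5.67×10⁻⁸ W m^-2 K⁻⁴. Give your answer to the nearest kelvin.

82 K

Top-of-atmosphere balance: σT_e⁴ = S(1−α)/4 = 0.6453 W m^-2 → T_e = 58.08 K.
For an N-layer opaque stack, T_s⁴ = (N+1)T_e⁴, hence T_s = (4)^(1/4)×58.08 K = 82.14 K.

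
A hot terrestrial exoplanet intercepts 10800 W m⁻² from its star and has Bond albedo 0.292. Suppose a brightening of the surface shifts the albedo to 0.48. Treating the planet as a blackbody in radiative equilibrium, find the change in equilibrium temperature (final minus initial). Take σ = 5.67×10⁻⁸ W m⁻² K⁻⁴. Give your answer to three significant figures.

With α = 0.292, T₁ = 428.5 K.
Final:   T₂ = [S(1−0.48)/(4σ)]^(1/4) = 396.7 K.
ΔT = T₂ − T₁ = -31.82 K.

-31.8 K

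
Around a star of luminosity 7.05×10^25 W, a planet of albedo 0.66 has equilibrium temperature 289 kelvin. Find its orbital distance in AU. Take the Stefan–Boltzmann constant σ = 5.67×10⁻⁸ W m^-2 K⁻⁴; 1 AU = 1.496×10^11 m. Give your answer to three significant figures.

0.232 AU

The flux needed for this T is 4σT⁴/(1−0.66) = 4653 W m^-2.
From L = 4πd²S, d = √(7.05×10^25/(4π·4653)) = 3.472×10^10 m = 0.2321 AU.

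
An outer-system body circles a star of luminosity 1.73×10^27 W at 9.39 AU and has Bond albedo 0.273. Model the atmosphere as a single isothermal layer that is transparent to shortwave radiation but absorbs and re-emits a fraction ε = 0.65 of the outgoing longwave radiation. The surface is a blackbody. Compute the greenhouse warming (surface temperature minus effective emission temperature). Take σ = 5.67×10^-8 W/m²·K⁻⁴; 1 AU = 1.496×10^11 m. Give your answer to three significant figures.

12.6 K

Orbital distance: d = 9.39 AU = 1.405×10^12 m.
Flux at the orbit: S = L/(4πd²) = 1.73×10^27/(4π·(1.40×10^12)²) = 69.77 W/m².
At the top of the atmosphere, σT_e⁴ = S(1−α)/4 = 12.68 W/m², giving T_e = 122.3 K.
The surface balance (absorbed SW + ε·downward IR = σT_s⁴) with T_a⁴ = T_s⁴/2 reduces to T_s = T_e·[2/(2−ε)]^¼ = 134.9 K.
Greenhouse warming: T_s − T_e = 12.63 K.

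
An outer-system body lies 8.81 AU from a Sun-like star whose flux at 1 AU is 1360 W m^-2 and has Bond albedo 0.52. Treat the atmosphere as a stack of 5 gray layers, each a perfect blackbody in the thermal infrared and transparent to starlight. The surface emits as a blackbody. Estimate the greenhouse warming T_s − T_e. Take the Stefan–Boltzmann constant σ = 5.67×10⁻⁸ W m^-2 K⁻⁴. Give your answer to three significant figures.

44.1 K

Irradiance scales as 1/d², so S = 1360 W m^-2 × (1/8.81)² = 17.52 W m^-2.
OLR = S(1−α)/4 = 2.103 W m^-2; the top layer radiates at T_e = 78.04 K.
Surface: T_s = (6)^¼·T_e = 122.1 K.
Warming: T_s − T_e = 44.10 K.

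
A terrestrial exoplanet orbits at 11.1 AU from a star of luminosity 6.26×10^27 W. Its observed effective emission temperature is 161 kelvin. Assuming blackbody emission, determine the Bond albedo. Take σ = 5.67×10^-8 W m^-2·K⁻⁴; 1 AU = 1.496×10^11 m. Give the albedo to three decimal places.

0.156

Orbital distance: d = 11.1 AU = 1.661×10^12 m.
Spreading L over a sphere of radius d: S = 6.26×10^27/(4π·1.66×10^12²) = 180.7 W m^-2.
Rearranging the radiative balance, α = 1 − 4σT⁴/S.
4σT⁴ = 4·5.67×10⁻⁸·(161)⁴ = 152.4 W m^-2.
Hence α = 1 − 152.4/180.7 = 0.1565.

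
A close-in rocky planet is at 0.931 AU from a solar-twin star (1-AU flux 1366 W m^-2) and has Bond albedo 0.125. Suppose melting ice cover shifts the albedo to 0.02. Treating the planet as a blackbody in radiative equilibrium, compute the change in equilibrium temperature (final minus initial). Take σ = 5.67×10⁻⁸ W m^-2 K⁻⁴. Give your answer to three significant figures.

8.02 K

Flux at the orbit: S = 1366/(0.931)² = 1576 W m^-2.
Before: T₁ = [1576·0.875/(4σ)]^(1/4) = 279.2 K.
With α = 0.02, T₂ = 287.3 K.
Change: 287.3 − 279.2 = 8.025 K.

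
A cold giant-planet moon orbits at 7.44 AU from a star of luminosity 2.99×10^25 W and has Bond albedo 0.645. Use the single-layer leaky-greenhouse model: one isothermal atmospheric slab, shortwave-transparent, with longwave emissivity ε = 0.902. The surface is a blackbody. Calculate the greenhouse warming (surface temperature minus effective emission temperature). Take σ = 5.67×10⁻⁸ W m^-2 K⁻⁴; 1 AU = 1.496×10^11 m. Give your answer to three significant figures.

6.73 K

Orbital distance: d = 7.44 AU = 1.113×10^12 m.
Flux at the orbit: S = L/(4πd²) = 2.99×10^25/(4π·(1.11×10^12)²) = 1.921 W m^-2.
The planet radiates to space at T_e = [S(1−α)/(4σ)]^(1/4) = 41.64 K.
For a single slab of emissivity ε, T_s⁴ = 2T_e⁴/(2−ε); thus T_s = 41.64·(1.821)^(1/4) = 48.37 K.
T_s − T_e = 48.37 − 41.64 = 6.735 K.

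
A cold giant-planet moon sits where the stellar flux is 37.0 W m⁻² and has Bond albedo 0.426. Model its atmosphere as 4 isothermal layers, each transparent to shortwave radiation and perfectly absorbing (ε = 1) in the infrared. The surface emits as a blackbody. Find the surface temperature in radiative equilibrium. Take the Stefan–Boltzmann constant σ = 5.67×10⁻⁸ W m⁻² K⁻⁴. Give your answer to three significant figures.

The effective emission temperature is T_e = [S(1−α)/(4σ)]^¼ = 98.37 K.
Layer-by-layer balance gives σT_s⁴ = (N+1)σT_e⁴, so T_s = 5^¼·98.37 = 147.1 K.

147 kelvin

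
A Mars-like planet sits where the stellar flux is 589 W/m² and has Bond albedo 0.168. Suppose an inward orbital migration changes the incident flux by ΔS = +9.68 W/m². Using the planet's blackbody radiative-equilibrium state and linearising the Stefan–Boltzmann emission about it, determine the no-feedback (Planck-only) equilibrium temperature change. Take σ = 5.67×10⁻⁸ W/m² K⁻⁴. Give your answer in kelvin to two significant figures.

The baseline emission temperature is T_e = 215.6 K.
TOA radiative forcing: ΔF = (1−α)ΔS/4 = 0.832·(+9.68)/4 = 2.013 W/m².
The Planck feedback parameter is 4σT_e³ = 2.273 W/m²/K.
So ΔT₀ = 2.013/2.273 = 0.886 K.

0.89 K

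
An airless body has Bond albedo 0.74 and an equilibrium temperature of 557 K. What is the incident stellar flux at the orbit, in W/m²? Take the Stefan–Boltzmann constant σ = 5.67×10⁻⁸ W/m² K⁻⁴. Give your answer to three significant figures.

84000 W/m²

From S(1−α)/4 = σT⁴: S = 4σT⁴/(1−α).
The emitted flux is σT⁴ = 5458 W/m².
So S = 4×5458/(1−0.74) = 83960 W/m².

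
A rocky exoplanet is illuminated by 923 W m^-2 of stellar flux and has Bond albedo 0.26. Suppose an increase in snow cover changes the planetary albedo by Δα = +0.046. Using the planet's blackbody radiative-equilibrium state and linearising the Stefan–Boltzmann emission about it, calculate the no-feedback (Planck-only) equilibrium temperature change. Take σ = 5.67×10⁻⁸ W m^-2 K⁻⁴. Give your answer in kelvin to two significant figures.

Reference equilibrium: T_e = [S(1−α)/(4σ)]^(1/4) = 234.3 K.
The change in absorbed flux is Δ[S(1−α)/4] = −SΔα/4 = -10.61 W m^-2.
The Planck feedback parameter is 4σT_e³ = 2.916 W m^-2/K.
ΔT₀ = ΔF/λ_P = -10.61/2.916 = -3.64 K.

-3.6 kelvin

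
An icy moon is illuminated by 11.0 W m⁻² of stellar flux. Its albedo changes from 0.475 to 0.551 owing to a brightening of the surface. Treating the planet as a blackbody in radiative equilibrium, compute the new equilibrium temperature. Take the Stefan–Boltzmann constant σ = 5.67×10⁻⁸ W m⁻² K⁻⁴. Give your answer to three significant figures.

T₂ = [S(1−α₂)/(4σ)]^(1/4) = [11.00·0.449/(4σ)]^(1/4) = 68.31 K.

68.3 K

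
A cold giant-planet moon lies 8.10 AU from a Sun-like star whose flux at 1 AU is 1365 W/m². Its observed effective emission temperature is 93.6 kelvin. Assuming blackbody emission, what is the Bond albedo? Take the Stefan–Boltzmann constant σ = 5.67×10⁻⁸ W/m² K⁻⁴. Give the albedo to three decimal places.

Flux at the orbit: S = 1365/(8.10)² = 20.80 W/m².
Rearranging the radiative balance, α = 1 − 4σT⁴/S.
4σT⁴ = 4·5.67×10⁻⁸·(93.6)⁴ = 17.41 W/m².
Hence α = 1 − 17.41/20.80 = 0.1633.

0.163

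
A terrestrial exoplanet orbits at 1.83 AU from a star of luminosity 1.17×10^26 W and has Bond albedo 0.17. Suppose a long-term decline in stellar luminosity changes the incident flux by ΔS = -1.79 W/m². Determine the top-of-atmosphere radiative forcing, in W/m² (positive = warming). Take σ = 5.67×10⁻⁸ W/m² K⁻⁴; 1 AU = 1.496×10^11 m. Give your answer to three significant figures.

d = 1.83 × 1.496×10^11 m = 2.738×10^11 m.
S = L/(4πd²) = 124.2 W/m².
ΔF = Δ[S(1−α)]/4 = (1−0.17)·-1.79/4 = -0.3714 W/m².

-0.371 W/m²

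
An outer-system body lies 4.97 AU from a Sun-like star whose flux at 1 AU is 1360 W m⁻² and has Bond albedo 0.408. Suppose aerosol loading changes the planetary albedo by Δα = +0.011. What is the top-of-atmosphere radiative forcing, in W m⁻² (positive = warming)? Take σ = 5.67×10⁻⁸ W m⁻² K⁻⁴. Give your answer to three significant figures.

-0.151 W m⁻²

Flux at the orbit: S = 1360/(4.97)² = 55.06 W m⁻².
The change in absorbed flux is Δ[S(1−α)/4] = −SΔα/4 = -0.1514 W m⁻².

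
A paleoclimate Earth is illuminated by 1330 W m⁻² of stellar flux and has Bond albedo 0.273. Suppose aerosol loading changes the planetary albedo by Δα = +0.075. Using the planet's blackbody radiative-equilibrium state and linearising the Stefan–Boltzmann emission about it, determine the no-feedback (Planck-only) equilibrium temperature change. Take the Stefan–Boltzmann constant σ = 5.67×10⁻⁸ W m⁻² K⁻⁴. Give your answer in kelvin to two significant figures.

-6.6 K

Reference equilibrium: T_e = [S(1−α)/(4σ)]^(1/4) = 255.5 K.
The change in absorbed flux is Δ[S(1−α)/4] = −SΔα/4 = -24.94 W m⁻².
The Planck feedback parameter is 4σT_e³ = 3.784 W m⁻²/K.
Hence the no-feedback warming is ΔF/(4σT_e³) = -6.59 K.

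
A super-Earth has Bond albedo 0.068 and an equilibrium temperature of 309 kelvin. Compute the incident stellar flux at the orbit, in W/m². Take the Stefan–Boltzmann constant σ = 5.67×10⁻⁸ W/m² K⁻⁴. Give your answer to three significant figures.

2220 W/m²

Invert the energy balance for S: S = 4σT⁴/(1−α).
The emitted flux is σT⁴ = 516.9 W/m².
So S = 4×516.9/(1−0.068) = 2219 W/m².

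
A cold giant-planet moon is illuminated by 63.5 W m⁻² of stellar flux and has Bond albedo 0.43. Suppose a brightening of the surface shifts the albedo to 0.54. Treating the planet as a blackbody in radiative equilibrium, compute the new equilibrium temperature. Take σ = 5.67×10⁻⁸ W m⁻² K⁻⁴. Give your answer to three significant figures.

New equilibrium: T₂ = [(1−0.54)·63.50/(4σ)]^(1/4) = 106.5 K.

107 kelvin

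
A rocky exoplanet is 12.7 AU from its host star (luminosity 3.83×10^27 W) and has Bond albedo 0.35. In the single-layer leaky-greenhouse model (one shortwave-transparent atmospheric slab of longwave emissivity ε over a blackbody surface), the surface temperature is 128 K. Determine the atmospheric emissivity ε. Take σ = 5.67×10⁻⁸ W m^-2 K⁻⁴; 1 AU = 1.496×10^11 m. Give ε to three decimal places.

Orbital distance: d = 12.7 AU = 1.900×10^12 m.
S = L/(4πd²) = 84.43 W m^-2.
TOA balance gives T_e = 124.7 K.
Since (2−ε)/2 = (T_e/T_s)⁴ = 0.9015, ε = 0.1971.

0.197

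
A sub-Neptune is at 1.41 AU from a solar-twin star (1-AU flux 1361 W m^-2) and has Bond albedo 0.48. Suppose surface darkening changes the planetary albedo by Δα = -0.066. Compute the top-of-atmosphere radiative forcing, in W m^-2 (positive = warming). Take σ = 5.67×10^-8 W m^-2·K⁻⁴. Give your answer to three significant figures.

11.3 W m^-2

Irradiance scales as 1/d², so S = 1361 W m^-2 × (1/1.41)² = 684.6 W m^-2.
TOA radiative forcing: ΔF = −S·Δα/4 = −684.6·(-0.066)/4 = 11.30 W m^-2.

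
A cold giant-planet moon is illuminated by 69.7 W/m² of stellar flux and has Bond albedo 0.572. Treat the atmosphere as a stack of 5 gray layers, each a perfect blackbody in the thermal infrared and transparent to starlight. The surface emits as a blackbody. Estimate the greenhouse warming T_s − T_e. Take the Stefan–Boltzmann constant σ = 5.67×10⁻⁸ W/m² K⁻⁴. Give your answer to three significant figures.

60.5 K

The effective emission temperature is T_e = [S(1−α)/(4σ)]^¼ = 107.1 K.
Surface: T_s = (6)^¼·T_e = 167.6 K.
Warming: T_s − T_e = 60.52 K.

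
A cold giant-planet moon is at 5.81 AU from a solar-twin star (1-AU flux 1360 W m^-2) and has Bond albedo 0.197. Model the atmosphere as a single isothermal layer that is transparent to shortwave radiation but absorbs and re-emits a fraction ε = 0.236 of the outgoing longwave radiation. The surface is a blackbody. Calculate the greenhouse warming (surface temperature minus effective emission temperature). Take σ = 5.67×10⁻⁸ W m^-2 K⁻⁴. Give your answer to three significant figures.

3.48 K

Irradiance scales as 1/d², so S = 1360 W m^-2 × (1/5.81)² = 40.29 W m^-2.
Effective emission temperature (TOA balance): σT_e⁴ = S(1−α)/4 = 8.088 W m^-2 → T_e = 109.3 K.
For a single slab of emissivity ε, T_s⁴ = 2T_e⁴/(2−ε); thus T_s = 109.3·(1.134)^(1/4) = 112.8 K.
T_s − T_e = 112.8 − 109.3 = 3.485 K.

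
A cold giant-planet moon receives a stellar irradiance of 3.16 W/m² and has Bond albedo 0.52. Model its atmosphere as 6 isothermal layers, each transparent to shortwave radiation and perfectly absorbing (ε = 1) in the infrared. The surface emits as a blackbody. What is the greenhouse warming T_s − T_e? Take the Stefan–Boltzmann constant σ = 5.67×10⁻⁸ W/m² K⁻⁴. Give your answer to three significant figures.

31.9 kelvin

The effective emission temperature is T_e = [S(1−α)/(4σ)]^¼ = 50.85 K.
Surface: T_s = (7)^¼·T_e = 82.72 K.
So the greenhouse effect raises the surface by 82.72 − 50.85 = 31.86 K.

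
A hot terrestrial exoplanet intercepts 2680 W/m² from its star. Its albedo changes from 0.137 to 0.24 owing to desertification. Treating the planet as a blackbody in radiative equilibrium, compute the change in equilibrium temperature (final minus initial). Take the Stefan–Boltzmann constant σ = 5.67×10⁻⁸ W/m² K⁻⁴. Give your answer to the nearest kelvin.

-10 kelvin

With α = 0.137, T₁ = 317.8 K.
After:  T₂ = [2680·0.76/(4σ)]^(1/4) = 307.8 K.
Change: 307.8 − 317.8 = -9.938 K.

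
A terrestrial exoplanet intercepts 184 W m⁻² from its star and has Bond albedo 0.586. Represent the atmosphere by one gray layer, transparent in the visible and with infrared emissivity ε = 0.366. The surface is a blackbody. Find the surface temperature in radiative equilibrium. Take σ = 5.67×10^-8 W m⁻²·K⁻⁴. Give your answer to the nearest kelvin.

At the top of the atmosphere, σT_e⁴ = S(1−α)/4 = 19.04 W m⁻², giving T_e = 135.4 K.
Surface balance with a leaky layer gives σT_s⁴ = σT_e⁴·2/(2−ε), so T_s = T_e·[2/(2−0.366)]^(1/4) = 142.4 K.

142 K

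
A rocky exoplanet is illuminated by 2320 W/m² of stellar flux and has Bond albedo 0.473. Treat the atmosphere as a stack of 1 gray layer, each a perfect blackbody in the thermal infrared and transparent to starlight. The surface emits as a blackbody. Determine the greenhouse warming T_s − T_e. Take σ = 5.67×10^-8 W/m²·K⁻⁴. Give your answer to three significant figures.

51.3 K

Top-of-atmosphere balance: σT_e⁴ = S(1−α)/4 = 305.7 W/m² → T_e = 271.0 K.
T_s = (N+1)^(1/4)·T_e = 322.2 K.
Warming: T_s − T_e = 51.27 K.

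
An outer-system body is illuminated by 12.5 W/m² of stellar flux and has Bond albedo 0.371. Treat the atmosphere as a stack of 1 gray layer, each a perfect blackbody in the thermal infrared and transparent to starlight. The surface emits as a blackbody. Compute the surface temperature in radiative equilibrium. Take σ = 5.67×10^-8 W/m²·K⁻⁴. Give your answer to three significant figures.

The effective emission temperature is T_e = [S(1−α)/(4σ)]^¼ = 76.73 K.
Layer-by-layer balance gives σT_s⁴ = (N+1)σT_e⁴, so T_s = 2^¼·76.73 = 91.25 K.

91.3 K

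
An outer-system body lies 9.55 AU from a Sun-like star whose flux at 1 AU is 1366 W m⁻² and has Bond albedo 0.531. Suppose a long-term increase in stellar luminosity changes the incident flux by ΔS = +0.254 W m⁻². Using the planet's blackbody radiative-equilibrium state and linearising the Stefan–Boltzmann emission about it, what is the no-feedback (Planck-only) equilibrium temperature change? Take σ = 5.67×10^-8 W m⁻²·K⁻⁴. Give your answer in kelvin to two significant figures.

Flux at the orbit: S = 1366/(9.55)² = 14.98 W m⁻².
The baseline emission temperature is T_e = 74.60 K.
ΔF = Δ[S(1−α)]/4 = (1−0.531)·+0.254/4 = 0.02978 W m⁻².
Linearising σT⁴ gives d(σT⁴)/dT = 4σT_e³ = 0.09416 W m⁻² per K.
So ΔT₀ = 0.02978/0.09416 = 0.316 K.

0.32 K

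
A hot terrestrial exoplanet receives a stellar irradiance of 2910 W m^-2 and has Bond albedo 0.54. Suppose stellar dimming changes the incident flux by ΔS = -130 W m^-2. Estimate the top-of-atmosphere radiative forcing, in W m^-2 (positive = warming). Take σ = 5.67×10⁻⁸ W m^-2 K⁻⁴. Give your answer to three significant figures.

TOA radiative forcing: ΔF = (1−α)ΔS/4 = 0.46·(-130)/4 = -14.95 W m^-2.

-14.9 W m^-2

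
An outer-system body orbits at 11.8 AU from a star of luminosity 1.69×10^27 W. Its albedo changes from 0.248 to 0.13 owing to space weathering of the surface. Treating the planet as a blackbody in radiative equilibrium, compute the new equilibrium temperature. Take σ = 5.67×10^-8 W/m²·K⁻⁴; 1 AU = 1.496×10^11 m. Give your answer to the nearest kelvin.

d = 11.8 × 1.496×10^11 m = 1.765×10^12 m.
Spreading L over a sphere of radius d: S = 1.69×10^27/(4π·1.77×10^12²) = 43.16 W/m².
T₂ = [S(1−α₂)/(4σ)]^(1/4) = [43.16·0.87/(4σ)]^(1/4) = 113.4 K.

113 K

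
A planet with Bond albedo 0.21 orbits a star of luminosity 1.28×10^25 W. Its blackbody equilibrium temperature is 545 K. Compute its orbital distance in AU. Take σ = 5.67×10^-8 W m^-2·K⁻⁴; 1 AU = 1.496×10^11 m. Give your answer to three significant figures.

0.0424 AU

Required flux: S = 4σT⁴/(1−α) = 25330 W m^-2.
S = L/(4πd²) → d = √(L/4πS) = √(1.28×10^25/(4π·25330)) = 6.342×10^9 m = 0.04239 AU.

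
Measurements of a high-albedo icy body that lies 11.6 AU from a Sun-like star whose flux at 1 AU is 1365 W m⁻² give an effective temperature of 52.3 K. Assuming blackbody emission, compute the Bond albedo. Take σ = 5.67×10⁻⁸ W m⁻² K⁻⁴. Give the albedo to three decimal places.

By the inverse-square law, S = 1365/11.6² = 10.14 W m⁻².
Rearranging the radiative balance, α = 1 − 4σT⁴/S.
4σT⁴ = 4·5.67×10⁻⁸·(52.3)⁴ = 1.697 W m⁻².
1−α = 1.697/10.14 = 0.1673, so α = 0.8327.

0.833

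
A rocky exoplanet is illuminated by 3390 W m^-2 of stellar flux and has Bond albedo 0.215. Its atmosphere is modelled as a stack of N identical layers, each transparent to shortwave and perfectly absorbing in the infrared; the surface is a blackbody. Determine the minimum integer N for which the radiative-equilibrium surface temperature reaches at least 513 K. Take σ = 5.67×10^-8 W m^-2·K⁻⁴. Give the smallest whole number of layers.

OLR = S(1−α)/4 = 665.3 W m^-2; the top layer radiates at T_e = 329.1 K.
Since T_s⁴ = (N+1)T_e⁴, we need N ≥ (T_s/T_e)⁴ − 1 = 4.903.
Rounding up, N = 5.

5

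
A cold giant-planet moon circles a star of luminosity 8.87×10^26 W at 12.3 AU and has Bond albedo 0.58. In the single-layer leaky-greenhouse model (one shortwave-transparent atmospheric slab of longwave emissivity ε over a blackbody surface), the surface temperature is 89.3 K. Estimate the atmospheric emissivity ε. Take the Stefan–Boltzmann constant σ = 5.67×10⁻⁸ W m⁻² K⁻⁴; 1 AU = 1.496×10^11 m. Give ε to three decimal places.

d = 12.3 × 1.496×10^11 m = 1.840×10^12 m.
Spreading L over a sphere of radius d: S = 8.87×10^26/(4π·1.84×10^12²) = 20.85 W m⁻².
TOA balance gives T_e = 78.82 K.
Inverting T_s⁴ = 2T_e⁴/(2−ε): (T_e/T_s)⁴ = 0.6071, so ε = 2(1 − 0.6071) = 0.7859.

0.786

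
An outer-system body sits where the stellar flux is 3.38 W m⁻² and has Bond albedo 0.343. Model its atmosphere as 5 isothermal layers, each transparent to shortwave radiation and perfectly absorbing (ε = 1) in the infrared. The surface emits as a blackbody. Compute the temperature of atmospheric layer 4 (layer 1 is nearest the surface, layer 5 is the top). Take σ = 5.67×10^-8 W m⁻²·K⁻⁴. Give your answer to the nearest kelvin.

The effective emission temperature is T_e = [S(1−α)/(4σ)]^¼ = 55.94 K.
The net upward flux σT_e⁴ is constant between every pair of levels, so T_k⁴ = (N+1−k)T_e⁴.
T_4 = (2)^(1/4)·55.94 = 66.52 K.

67 K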